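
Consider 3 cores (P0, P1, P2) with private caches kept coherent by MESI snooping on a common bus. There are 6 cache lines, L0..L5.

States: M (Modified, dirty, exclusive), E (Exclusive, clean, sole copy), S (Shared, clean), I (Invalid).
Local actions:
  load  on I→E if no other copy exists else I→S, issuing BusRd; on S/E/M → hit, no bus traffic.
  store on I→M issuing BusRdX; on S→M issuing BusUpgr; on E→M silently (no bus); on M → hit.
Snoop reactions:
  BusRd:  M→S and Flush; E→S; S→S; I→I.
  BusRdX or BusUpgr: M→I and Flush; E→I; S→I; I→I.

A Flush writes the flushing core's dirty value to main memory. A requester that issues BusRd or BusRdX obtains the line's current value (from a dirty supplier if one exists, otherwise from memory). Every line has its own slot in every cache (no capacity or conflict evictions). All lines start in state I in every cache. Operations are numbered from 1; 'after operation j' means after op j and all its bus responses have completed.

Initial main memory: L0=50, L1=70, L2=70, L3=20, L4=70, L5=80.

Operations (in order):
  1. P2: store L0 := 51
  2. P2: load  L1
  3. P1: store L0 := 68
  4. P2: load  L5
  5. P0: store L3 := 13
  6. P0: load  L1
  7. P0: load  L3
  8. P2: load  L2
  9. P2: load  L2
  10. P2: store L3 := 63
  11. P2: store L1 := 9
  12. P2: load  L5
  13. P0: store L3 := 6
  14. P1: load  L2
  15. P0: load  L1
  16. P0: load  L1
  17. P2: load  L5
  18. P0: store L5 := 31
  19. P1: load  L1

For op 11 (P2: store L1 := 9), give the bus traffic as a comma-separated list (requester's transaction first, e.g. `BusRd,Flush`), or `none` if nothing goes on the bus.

bus = BusUpgr

step 1: P2: store L0 := 51  ⟶  IIM  (L0)  txn=BusRdX  M[L0]=50
step 2: P2: load  L1  ⟶  IIE  (L1)  txn=BusRd  M[L1]=70
step 3: P1: store L0 := 68  ⟶  IMI  (L0)  txn=BusRdX+Flush  M[L0]=51
step 4: P2: load  L5  ⟶  IIE  (L5)  txn=BusRd  M[L5]=80
step 5: P0: store L3 := 13  ⟶  MII  (L3)  txn=BusRdX  M[L3]=20
step 6: P0: load  L1  ⟶  SIS  (L1)  txn=BusRd  M[L1]=70
step 7: P0: load  L3  ⟶  MII  (L3)  txn=∅  M[L3]=20
step 8: P2: load  L2  ⟶  IIE  (L2)  txn=BusRd  M[L2]=70
step 9: P2: load  L2  ⟶  IIE  (L2)  txn=∅  M[L2]=70
step 10: P2: store L3 := 63  ⟶  IIM  (L3)  txn=BusRdX+Flush  M[L3]=13
step 11: P2: store L1 := 9  ⟶  IIM  (L1)  txn=BusUpgr  M[L1]=70
step 12: P2: load  L5  ⟶  IIE  (L5)  txn=∅  M[L5]=80
step 13: P0: store L3 := 6  ⟶  MII  (L3)  txn=BusRdX+Flush  M[L3]=63
step 14: P1: load  L2  ⟶  ISS  (L2)  txn=BusRd  M[L2]=70
step 15: P0: load  L1  ⟶  SIS  (L1)  txn=BusRd+Flush  M[L1]=9
step 16: P0: load  L1  ⟶  SIS  (L1)  txn=∅  M[L1]=9
step 17: P2: load  L5  ⟶  IIE  (L5)  txn=∅  M[L5]=80
step 18: P0: store L5 := 31  ⟶  MII  (L5)  txn=BusRdX  M[L5]=80
step 19: P1: load  L1  ⟶  SSS  (L1)  txn=BusRd  M[L1]=9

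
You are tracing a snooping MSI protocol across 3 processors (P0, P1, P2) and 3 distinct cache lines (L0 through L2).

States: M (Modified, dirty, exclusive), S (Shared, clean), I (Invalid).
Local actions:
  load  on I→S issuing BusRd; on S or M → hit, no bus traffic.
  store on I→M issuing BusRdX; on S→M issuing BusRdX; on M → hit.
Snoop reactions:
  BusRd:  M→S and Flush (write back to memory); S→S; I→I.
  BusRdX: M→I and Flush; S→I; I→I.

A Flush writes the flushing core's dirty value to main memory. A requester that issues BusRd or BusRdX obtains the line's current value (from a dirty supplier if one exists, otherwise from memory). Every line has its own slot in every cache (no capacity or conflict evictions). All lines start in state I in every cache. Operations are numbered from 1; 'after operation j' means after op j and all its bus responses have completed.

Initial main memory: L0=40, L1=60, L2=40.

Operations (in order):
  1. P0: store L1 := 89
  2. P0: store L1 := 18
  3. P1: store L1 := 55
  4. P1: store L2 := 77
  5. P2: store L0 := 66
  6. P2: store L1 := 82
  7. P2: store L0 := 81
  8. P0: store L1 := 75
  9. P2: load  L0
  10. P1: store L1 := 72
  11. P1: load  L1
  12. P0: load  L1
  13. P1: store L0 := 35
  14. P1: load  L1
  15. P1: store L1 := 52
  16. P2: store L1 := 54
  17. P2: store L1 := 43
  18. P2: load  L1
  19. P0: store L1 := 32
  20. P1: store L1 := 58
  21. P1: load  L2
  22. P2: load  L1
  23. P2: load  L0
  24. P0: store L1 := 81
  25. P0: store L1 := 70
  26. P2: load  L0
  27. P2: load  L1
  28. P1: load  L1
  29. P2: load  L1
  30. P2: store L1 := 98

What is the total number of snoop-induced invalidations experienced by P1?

invalidations = 4

[1] P0: store L1 := 89 | P0:M(89), P1:I, P2:I | bus: BusRdX
[2] P0: store L1 := 18 | P0:M(18), P1:I, P2:I | bus: none
[3] P1: store L1 := 55 | P0:I, P1:M(55), P2:I | bus: BusRdX,Flush
[4] P1: store L2 := 77 | P0:I, P1:M(77), P2:I | bus: BusRdX
[5] P2: store L0 := 66 | P0:I, P1:I, P2:M(66) | bus: BusRdX
[6] P2: store L1 := 82 | P0:I, P1:I, P2:M(82) | bus: BusRdX,Flush
[7] P2: store L0 := 81 | P0:I, P1:I, P2:M(81) | bus: none
[8] P0: store L1 := 75 | P0:M(75), P1:I, P2:I | bus: BusRdX,Flush
[9] P2: load  L0 | P0:I, P1:I, P2:M(81) | bus: none
[10] P1: store L1 := 72 | P0:I, P1:M(72), P2:I | bus: BusRdX,Flush
[11] P1: load  L1 | P0:I, P1:M(72), P2:I | bus: none
[12] P0: load  L1 | P0:S(72), P1:S(72), P2:I | bus: BusRd,Flush
[13] P1: store L0 := 35 | P0:I, P1:M(35), P2:I | bus: BusRdX,Flush
[14] P1: load  L1 | P0:S(72), P1:S(72), P2:I | bus: none
[15] P1: store L1 := 52 | P0:I, P1:M(52), P2:I | bus: BusRdX
[16] P2: store L1 := 54 | P0:I, P1:I, P2:M(54) | bus: BusRdX,Flush
[17] P2: store L1 := 43 | P0:I, P1:I, P2:M(43) | bus: none
[18] P2: load  L1 | P0:I, P1:I, P2:M(43) | bus: none
[19] P0: store L1 := 32 | P0:M(32), P1:I, P2:I | bus: BusRdX,Flush
[20] P1: store L1 := 58 | P0:I, P1:M(58), P2:I | bus: BusRdX,Flush
[21] P1: load  L2 | P0:I, P1:M(77), P2:I | bus: none
[22] P2: load  L1 | P0:I, P1:S(58), P2:S(58) | bus: BusRd,Flush
[23] P2: load  L0 | P0:I, P1:S(35), P2:S(35) | bus: BusRd,Flush
[24] P0: store L1 := 81 | P0:M(81), P1:I, P2:I | bus: BusRdX
[25] P0: store L1 := 70 | P0:M(70), P1:I, P2:I | bus: none
[26] P2: load  L0 | P0:I, P1:S(35), P2:S(35) | bus: none
[27] P2: load  L1 | P0:S(70), P1:I, P2:S(70) | bus: BusRd,Flush
[28] P1: load  L1 | P0:S(70), P1:S(70), P2:S(70) | bus: BusRd
[29] P2: load  L1 | P0:S(70), P1:S(70), P2:S(70) | bus: none
[30] P2: store L1 := 98 | P0:I, P1:I, P2:M(98) | bus: BusRdX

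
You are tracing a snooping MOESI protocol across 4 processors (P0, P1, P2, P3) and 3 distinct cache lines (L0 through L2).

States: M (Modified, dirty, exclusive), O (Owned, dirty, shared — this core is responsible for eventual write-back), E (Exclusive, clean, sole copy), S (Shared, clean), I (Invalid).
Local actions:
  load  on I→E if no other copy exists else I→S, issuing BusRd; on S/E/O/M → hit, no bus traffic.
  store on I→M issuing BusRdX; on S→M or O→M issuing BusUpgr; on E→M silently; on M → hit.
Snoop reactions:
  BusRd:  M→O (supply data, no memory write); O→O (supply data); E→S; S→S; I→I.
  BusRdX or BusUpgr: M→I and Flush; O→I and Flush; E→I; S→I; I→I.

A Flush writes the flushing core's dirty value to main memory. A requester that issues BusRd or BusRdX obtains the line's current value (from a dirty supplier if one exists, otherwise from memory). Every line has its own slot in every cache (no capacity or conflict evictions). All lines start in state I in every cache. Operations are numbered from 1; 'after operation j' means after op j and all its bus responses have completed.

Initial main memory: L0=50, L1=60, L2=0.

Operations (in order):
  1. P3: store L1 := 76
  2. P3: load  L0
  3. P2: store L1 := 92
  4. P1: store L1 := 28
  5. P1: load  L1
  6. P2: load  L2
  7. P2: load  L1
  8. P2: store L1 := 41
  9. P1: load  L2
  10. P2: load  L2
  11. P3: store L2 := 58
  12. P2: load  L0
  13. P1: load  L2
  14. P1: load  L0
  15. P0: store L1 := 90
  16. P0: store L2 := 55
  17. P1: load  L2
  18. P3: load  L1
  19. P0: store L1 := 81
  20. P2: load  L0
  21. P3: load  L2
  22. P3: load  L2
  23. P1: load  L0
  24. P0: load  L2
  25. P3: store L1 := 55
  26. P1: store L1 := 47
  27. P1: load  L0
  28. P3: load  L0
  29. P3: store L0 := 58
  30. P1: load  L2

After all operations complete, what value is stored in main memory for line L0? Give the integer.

  op1 P3: store L1 := 76 → I/I/I/M on L1; bus BusRdX; mem=60
  op2 P3: load  L0 → I/I/I/E on L0; bus BusRd; mem=50
  op3 P2: store L1 := 92 → I/I/M/I on L1; bus BusRdX Flush; mem=76
  op4 P1: store L1 := 28 → I/M/I/I on L1; bus BusRdX Flush; mem=92
  op5 P1: load  L1 → I/M/I/I on L1; bus (none); mem=92
  op6 P2: load  L2 → I/I/E/I on L2; bus BusRd; mem=0
  op7 P2: load  L1 → I/O/S/I on L1; bus BusRd; mem=92
  op8 P2: store L1 := 41 → I/I/M/I on L1; bus BusUpgr Flush; mem=28
  op9 P1: load  L2 → I/S/S/I on L2; bus BusRd; mem=0
  op10 P2: load  L2 → I/S/S/I on L2; bus (none); mem=0
  op11 P3: store L2 := 58 → I/I/I/M on L2; bus BusRdX; mem=0
  op12 P2: load  L0 → I/I/S/S on L0; bus BusRd; mem=50
  op13 P1: load  L2 → I/S/I/O on L2; bus BusRd; mem=0
  op14 P1: load  L0 → I/S/S/S on L0; bus BusRd; mem=50
  op15 P0: store L1 := 90 → M/I/I/I on L1; bus BusRdX Flush; mem=41
  op16 P0: store L2 := 55 → M/I/I/I on L2; bus BusRdX Flush; mem=58
  op17 P1: load  L2 → O/S/I/I on L2; bus BusRd; mem=58
  op18 P3: load  L1 → O/I/I/S on L1; bus BusRd; mem=41
  op19 P0: store L1 := 81 → M/I/I/I on L1; bus BusUpgr; mem=41
  op20 P2: load  L0 → I/S/S/S on L0; bus (none); mem=50
  op21 P3: load  L2 → O/S/I/S on L2; bus BusRd; mem=58
  op22 P3: load  L2 → O/S/I/S on L2; bus (none); mem=58
  op23 P1: load  L0 → I/S/S/S on L0; bus (none); mem=50
  op24 P0: load  L2 → O/S/I/S on L2; bus (none); mem=58
  op25 P3: store L1 := 55 → I/I/I/M on L1; bus BusRdX Flush; mem=81
  op26 P1: store L1 := 47 → I/M/I/I on L1; bus BusRdX Flush; mem=55
  op27 P1: load  L0 → I/S/S/S on L0; bus (none); mem=50
  op28 P3: load  L0 → I/S/S/S on L0; bus (none); mem=50
  op29 P3: store L0 := 58 → I/I/I/M on L0; bus BusUpgr; mem=50
  op30 P1: load  L2 → O/S/I/S on L2; bus (none); mem=58

memory[L0] = 50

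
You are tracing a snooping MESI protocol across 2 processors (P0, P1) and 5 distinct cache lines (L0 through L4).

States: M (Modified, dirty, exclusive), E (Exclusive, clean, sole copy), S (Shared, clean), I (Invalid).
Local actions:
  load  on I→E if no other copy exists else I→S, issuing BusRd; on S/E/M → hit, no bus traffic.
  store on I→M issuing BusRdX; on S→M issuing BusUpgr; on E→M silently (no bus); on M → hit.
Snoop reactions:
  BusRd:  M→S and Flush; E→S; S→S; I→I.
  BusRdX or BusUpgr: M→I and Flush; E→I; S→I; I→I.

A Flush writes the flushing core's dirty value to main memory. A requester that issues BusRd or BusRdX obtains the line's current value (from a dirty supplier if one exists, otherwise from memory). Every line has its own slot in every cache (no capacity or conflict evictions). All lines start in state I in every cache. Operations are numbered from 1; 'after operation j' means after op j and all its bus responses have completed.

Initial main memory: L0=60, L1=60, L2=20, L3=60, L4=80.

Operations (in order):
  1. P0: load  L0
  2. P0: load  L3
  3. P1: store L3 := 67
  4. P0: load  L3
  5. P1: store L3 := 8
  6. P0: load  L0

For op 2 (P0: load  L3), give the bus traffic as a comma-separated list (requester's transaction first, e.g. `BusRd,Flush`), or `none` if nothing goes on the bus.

  op1 P0: load  L0 → E/I on L0; bus BusRd; mem=60
  op2 P0: load  L3 → E/I on L3; bus BusRd; mem=60
  op3 P1: store L3 := 67 → I/M on L3; bus BusRdX; mem=60
  op4 P0: load  L3 → S/S on L3; bus BusRd Flush; mem=67
  op5 P1: store L3 := 8 → I/M on L3; bus BusUpgr; mem=67
  op6 P0: load  L0 → E/I on L0; bus (none); mem=60

bus = BusRd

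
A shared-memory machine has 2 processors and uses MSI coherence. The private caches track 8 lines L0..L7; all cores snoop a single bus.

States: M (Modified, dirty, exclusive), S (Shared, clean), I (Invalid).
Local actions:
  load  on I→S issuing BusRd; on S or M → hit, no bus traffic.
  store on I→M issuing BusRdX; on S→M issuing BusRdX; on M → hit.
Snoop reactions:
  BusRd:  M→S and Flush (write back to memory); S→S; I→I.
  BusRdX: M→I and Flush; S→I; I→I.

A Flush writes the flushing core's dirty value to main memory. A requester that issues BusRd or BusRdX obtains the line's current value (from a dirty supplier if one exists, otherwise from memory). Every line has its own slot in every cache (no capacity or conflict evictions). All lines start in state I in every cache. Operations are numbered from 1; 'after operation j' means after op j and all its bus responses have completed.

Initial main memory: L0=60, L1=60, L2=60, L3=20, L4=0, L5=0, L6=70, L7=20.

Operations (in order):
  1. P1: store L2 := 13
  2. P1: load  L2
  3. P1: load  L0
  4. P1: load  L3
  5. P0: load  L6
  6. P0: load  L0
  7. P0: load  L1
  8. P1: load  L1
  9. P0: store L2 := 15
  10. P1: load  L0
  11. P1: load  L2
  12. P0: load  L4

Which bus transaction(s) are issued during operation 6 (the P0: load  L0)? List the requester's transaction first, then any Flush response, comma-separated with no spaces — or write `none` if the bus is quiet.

bus = BusRd

[1] P1: store L2 := 13 | P0:I, P1:M(13) | bus: BusRdX
[2] P1: load  L2 | P0:I, P1:M(13) | bus: none
[3] P1: load  L0 | P0:I, P1:S(60) | bus: BusRd
[4] P1: load  L3 | P0:I, P1:S(20) | bus: BusRd
[5] P0: load  L6 | P0:S(70), P1:I | bus: BusRd
[6] P0: load  L0 | P0:S(60), P1:S(60) | bus: BusRd
[7] P0: load  L1 | P0:S(60), P1:I | bus: BusRd
[8] P1: load  L1 | P0:S(60), P1:S(60) | bus: BusRd
[9] P0: store L2 := 15 | P0:M(15), P1:I | bus: BusRdX,Flush
[10] P1: load  L0 | P0:S(60), P1:S(60) | bus: none
[11] P1: load  L2 | P0:S(15), P1:S(15) | bus: BusRd,Flush
[12] P0: load  L4 | P0:S(0), P1:I | bus: BusRd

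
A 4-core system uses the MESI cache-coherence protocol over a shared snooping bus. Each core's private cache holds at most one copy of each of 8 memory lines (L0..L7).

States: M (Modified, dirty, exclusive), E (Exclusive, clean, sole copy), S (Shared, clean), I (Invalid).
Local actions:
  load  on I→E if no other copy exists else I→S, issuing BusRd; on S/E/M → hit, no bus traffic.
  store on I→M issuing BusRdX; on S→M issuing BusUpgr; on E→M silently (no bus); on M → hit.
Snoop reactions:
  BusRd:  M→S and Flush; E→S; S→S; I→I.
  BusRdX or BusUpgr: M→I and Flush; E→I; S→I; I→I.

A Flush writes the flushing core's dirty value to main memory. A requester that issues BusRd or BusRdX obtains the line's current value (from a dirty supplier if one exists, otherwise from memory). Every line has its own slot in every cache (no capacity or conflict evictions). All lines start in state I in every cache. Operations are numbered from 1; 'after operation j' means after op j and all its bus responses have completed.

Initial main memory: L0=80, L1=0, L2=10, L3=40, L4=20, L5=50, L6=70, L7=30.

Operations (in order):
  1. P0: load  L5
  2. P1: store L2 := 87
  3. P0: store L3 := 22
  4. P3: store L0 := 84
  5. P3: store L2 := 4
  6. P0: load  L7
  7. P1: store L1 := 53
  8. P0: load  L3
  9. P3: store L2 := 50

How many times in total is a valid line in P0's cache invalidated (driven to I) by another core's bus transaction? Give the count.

[1] P0: load  L5 | P0:E(50), P1:I, P2:I, P3:I | bus: BusRd
[2] P1: store L2 := 87 | P0:I, P1:M(87), P2:I, P3:I | bus: BusRdX
[3] P0: store L3 := 22 | P0:M(22), P1:I, P2:I, P3:I | bus: BusRdX
[4] P3: store L0 := 84 | P0:I, P1:I, P2:I, P3:M(84) | bus: BusRdX
[5] P3: store L2 := 4 | P0:I, P1:I, P2:I, P3:M(4) | bus: BusRdX,Flush
[6] P0: load  L7 | P0:E(30), P1:I, P2:I, P3:I | bus: BusRd
[7] P1: store L1 := 53 | P0:I, P1:M(53), P2:I, P3:I | bus: BusRdX
[8] P0: load  L3 | P0:M(22), P1:I, P2:I, P3:I | bus: none
[9] P3: store L2 := 50 | P0:I, P1:I, P2:I, P3:M(50) | bus: none

invalidations = 0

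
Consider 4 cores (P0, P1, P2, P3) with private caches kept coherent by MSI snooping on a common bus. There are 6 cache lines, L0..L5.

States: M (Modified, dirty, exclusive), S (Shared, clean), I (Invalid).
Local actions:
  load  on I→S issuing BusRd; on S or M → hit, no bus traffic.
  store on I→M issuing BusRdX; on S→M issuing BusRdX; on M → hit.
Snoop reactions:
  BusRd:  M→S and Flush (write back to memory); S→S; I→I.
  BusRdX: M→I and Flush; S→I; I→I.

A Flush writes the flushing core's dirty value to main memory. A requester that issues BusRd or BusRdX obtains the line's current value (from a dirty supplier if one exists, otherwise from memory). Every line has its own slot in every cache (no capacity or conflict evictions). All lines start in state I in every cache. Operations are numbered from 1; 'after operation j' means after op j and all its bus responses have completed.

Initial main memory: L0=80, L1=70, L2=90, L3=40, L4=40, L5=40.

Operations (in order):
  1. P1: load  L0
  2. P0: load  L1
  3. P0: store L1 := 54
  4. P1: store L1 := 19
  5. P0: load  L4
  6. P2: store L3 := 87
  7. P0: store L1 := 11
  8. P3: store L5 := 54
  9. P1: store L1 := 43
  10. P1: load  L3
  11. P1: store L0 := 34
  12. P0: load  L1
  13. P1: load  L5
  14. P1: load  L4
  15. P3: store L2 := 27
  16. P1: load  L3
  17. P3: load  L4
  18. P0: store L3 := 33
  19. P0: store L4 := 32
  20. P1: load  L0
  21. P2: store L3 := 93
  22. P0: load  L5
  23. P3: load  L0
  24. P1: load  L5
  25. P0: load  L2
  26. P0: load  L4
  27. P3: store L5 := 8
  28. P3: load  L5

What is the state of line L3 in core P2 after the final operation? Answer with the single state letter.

step 1: P1: load  L0  ⟶  ISII  (L0)  txn=BusRd  M[L0]=80
step 2: P0: load  L1  ⟶  SIII  (L1)  txn=BusRd  M[L1]=70
step 3: P0: store L1 := 54  ⟶  MIII  (L1)  txn=BusRdX  M[L1]=70
step 4: P1: store L1 := 19  ⟶  IMII  (L1)  txn=BusRdX+Flush  M[L1]=54
step 5: P0: load  L4  ⟶  SIII  (L4)  txn=BusRd  M[L4]=40
step 6: P2: store L3 := 87  ⟶  IIMI  (L3)  txn=BusRdX  M[L3]=40
step 7: P0: store L1 := 11  ⟶  MIII  (L1)  txn=BusRdX+Flush  M[L1]=19
step 8: P3: store L5 := 54  ⟶  IIIM  (L5)  txn=BusRdX  M[L5]=40
step 9: P1: store L1 := 43  ⟶  IMII  (L1)  txn=BusRdX+Flush  M[L1]=11
step 10: P1: load  L3  ⟶  ISSI  (L3)  txn=BusRd+Flush  M[L3]=87
step 11: P1: store L0 := 34  ⟶  IMII  (L0)  txn=BusRdX  M[L0]=80
step 12: P0: load  L1  ⟶  SSII  (L1)  txn=BusRd+Flush  M[L1]=43
step 13: P1: load  L5  ⟶  ISIS  (L5)  txn=BusRd+Flush  M[L5]=54
step 14: P1: load  L4  ⟶  SSII  (L4)  txn=BusRd  M[L4]=40
step 15: P3: store L2 := 27  ⟶  IIIM  (L2)  txn=BusRdX  M[L2]=90
step 16: P1: load  L3  ⟶  ISSI  (L3)  txn=∅  M[L3]=87
step 17: P3: load  L4  ⟶  SSIS  (L4)  txn=BusRd  M[L4]=40
step 18: P0: store L3 := 33  ⟶  MIII  (L3)  txn=BusRdX  M[L3]=87
step 19: P0: store L4 := 32  ⟶  MIII  (L4)  txn=BusRdX  M[L4]=40
step 20: P1: load  L0  ⟶  IMII  (L0)  txn=∅  M[L0]=80
step 21: P2: store L3 := 93  ⟶  IIMI  (L3)  txn=BusRdX+Flush  M[L3]=33
step 22: P0: load  L5  ⟶  SSIS  (L5)  txn=BusRd  M[L5]=54
step 23: P3: load  L0  ⟶  ISIS  (L0)  txn=BusRd+Flush  M[L0]=34
step 24: P1: load  L5  ⟶  SSIS  (L5)  txn=∅  M[L5]=54
step 25: P0: load  L2  ⟶  SIIS  (L2)  txn=BusRd+Flush  M[L2]=27
step 26: P0: load  L4  ⟶  MIII  (L4)  txn=∅  M[L4]=40
step 27: P3: store L5 := 8  ⟶  IIIM  (L5)  txn=BusRdX  M[L5]=54
step 28: P3: load  L5  ⟶  IIIM  (L5)  txn=∅  M[L5]=54

state = M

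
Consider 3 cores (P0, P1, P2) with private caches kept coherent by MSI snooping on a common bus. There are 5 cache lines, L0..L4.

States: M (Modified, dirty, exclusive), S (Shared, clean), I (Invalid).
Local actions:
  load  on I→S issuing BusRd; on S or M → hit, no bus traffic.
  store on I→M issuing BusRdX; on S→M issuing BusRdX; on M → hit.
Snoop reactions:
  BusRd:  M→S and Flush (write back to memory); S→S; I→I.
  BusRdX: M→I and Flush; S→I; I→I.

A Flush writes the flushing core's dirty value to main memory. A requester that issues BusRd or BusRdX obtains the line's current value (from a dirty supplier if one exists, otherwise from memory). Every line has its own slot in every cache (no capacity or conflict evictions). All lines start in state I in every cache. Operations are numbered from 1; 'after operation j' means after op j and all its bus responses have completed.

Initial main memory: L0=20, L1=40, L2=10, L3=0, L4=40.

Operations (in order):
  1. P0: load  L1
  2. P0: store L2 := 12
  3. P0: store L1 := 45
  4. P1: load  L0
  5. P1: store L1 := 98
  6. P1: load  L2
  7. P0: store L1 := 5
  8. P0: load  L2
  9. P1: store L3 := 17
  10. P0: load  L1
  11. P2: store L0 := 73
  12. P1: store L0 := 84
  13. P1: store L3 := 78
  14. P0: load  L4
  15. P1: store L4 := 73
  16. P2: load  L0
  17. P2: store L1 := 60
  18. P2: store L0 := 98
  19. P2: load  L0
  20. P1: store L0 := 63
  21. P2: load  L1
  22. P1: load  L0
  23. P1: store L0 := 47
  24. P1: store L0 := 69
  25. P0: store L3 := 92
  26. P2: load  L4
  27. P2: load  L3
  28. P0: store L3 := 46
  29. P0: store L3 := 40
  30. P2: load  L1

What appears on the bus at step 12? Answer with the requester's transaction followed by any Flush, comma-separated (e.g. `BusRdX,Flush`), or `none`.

step 1: P0: load  L1  ⟶  SII  (L1)  txn=BusRd  M[L1]=40
step 2: P0: store L2 := 12  ⟶  MII  (L2)  txn=BusRdX  M[L2]=10
step 3: P0: store L1 := 45  ⟶  MII  (L1)  txn=BusRdX  M[L1]=40
step 4: P1: load  L0  ⟶  ISI  (L0)  txn=BusRd  M[L0]=20
step 5: P1: store L1 := 98  ⟶  IMI  (L1)  txn=BusRdX+Flush  M[L1]=45
step 6: P1: load  L2  ⟶  SSI  (L2)  txn=BusRd+Flush  M[L2]=12
step 7: P0: store L1 := 5  ⟶  MII  (L1)  txn=BusRdX+Flush  M[L1]=98
step 8: P0: load  L2  ⟶  SSI  (L2)  txn=∅  M[L2]=12
step 9: P1: store L3 := 17  ⟶  IMI  (L3)  txn=BusRdX  M[L3]=0
step 10: P0: load  L1  ⟶  MII  (L1)  txn=∅  M[L1]=98
step 11: P2: store L0 := 73  ⟶  IIM  (L0)  txn=BusRdX  M[L0]=20
step 12: P1: store L0 := 84  ⟶  IMI  (L0)  txn=BusRdX+Flush  M[L0]=73
step 13: P1: store L3 := 78  ⟶  IMI  (L3)  txn=∅  M[L3]=0
step 14: P0: load  L4  ⟶  SII  (L4)  txn=BusRd  M[L4]=40
step 15: P1: store L4 := 73  ⟶  IMI  (L4)  txn=BusRdX  M[L4]=40
step 16: P2: load  L0  ⟶  ISS  (L0)  txn=BusRd+Flush  M[L0]=84
step 17: P2: store L1 := 60  ⟶  IIM  (L1)  txn=BusRdX+Flush  M[L1]=5
step 18: P2: store L0 := 98  ⟶  IIM  (L0)  txn=BusRdX  M[L0]=84
step 19: P2: load  L0  ⟶  IIM  (L0)  txn=∅  M[L0]=84
step 20: P1: store L0 := 63  ⟶  IMI  (L0)  txn=BusRdX+Flush  M[L0]=98
step 21: P2: load  L1  ⟶  IIM  (L1)  txn=∅  M[L1]=5
step 22: P1: load  L0  ⟶  IMI  (L0)  txn=∅  M[L0]=98
step 23: P1: store L0 := 47  ⟶  IMI  (L0)  txn=∅  M[L0]=98
step 24: P1: store L0 := 69  ⟶  IMI  (L0)  txn=∅  M[L0]=98
step 25: P0: store L3 := 92  ⟶  MII  (L3)  txn=BusRdX+Flush  M[L3]=78
step 26: P2: load  L4  ⟶  ISS  (L4)  txn=BusRd+Flush  M[L4]=73
step 27: P2: load  L3  ⟶  SIS  (L3)  txn=BusRd+Flush  M[L3]=92
step 28: P0: store L3 := 46  ⟶  MII  (L3)  txn=BusRdX  M[L3]=92
step 29: P0: store L3 := 40  ⟶  MII  (L3)  txn=∅  M[L3]=92
step 30: P2: load  L1  ⟶  IIM  (L1)  txn=∅  M[L1]=5

bus = BusRdX,Flush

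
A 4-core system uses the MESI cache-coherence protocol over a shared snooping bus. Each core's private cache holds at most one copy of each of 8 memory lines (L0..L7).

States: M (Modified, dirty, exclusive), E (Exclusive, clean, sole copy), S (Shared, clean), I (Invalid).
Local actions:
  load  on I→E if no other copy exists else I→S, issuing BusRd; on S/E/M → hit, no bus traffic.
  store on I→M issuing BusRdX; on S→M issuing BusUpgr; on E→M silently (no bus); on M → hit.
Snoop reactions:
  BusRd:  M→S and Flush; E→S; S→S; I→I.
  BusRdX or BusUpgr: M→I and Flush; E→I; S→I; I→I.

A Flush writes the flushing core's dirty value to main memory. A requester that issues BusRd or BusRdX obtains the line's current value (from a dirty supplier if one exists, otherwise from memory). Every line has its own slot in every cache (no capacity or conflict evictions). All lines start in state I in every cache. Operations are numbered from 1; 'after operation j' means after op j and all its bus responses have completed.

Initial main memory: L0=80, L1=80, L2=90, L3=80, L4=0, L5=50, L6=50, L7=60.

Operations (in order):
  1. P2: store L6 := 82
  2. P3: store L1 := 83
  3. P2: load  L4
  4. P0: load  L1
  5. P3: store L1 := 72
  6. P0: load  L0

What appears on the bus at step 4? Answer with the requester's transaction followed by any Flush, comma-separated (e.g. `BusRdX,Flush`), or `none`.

[1] P2: store L6 := 82 | P0:I, P1:I, P2:M(82), P3:I | bus: BusRdX
[2] P3: store L1 := 83 | P0:I, P1:I, P2:I, P3:M(83) | bus: BusRdX
[3] P2: load  L4 | P0:I, P1:I, P2:E(0), P3:I | bus: BusRd
[4] P0: load  L1 | P0:S(83), P1:I, P2:I, P3:S(83) | bus: BusRd,Flush
[5] P3: store L1 := 72 | P0:I, P1:I, P2:I, P3:M(72) | bus: BusUpgr
[6] P0: load  L0 | P0:E(80), P1:I, P2:I, P3:I | bus: BusRd

bus = BusRd,Flush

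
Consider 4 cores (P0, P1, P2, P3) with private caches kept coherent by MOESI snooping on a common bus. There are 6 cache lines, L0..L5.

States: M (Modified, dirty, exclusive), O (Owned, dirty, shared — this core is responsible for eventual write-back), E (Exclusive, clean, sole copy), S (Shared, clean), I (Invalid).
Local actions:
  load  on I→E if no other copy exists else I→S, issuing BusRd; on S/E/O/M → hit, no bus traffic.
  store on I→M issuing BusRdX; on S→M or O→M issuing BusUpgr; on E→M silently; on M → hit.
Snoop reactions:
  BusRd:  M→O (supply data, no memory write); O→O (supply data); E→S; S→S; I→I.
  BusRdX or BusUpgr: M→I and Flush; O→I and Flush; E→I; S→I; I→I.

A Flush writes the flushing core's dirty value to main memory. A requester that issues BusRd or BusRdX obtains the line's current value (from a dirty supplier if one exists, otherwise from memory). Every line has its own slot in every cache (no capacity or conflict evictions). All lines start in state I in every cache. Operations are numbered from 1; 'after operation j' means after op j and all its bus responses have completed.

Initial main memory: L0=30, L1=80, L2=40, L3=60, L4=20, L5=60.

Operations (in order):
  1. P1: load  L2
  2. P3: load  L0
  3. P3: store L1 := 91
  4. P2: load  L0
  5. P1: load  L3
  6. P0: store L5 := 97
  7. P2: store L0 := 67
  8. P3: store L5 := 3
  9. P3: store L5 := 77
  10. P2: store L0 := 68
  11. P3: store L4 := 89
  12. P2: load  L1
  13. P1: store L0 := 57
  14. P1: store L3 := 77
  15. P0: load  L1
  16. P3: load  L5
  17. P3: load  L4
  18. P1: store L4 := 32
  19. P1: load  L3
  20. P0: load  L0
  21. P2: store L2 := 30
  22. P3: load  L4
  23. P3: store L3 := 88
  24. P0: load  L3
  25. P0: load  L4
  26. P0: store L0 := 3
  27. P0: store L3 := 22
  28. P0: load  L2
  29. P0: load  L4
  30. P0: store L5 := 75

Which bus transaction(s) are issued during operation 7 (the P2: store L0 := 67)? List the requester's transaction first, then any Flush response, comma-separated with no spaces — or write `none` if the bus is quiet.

bus = BusUpgr

1. P1: load  L2  bus=[BusRd]  L2: P0=I P1=E P2=I P3=I  mem[L2]=40
2. P3: load  L0  bus=[BusRd]  L0: P0=I P1=I P2=I P3=E  mem[L0]=30
3. P3: store L1 := 91  bus=[BusRdX]  L1: P0=I P1=I P2=I P3=M  mem[L1]=80
4. P2: load  L0  bus=[BusRd]  L0: P0=I P1=I P2=S P3=S  mem[L0]=30
5. P1: load  L3  bus=[BusRd]  L3: P0=I P1=E P2=I P3=I  mem[L3]=60
6. P0: store L5 := 97  bus=[BusRdX]  L5: P0=M P1=I P2=I P3=I  mem[L5]=60
7. P2: store L0 := 67  bus=[BusUpgr]  L0: P0=I P1=I P2=M P3=I  mem[L0]=30
8. P3: store L5 := 3  bus=[BusRdX,Flush]  L5: P0=I P1=I P2=I P3=M  mem[L5]=97
9. P3: store L5 := 77  bus=[-]  L5: P0=I P1=I P2=I P3=M  mem[L5]=97
10. P2: store L0 := 68  bus=[-]  L0: P0=I P1=I P2=M P3=I  mem[L0]=30
11. P3: store L4 := 89  bus=[BusRdX]  L4: P0=I P1=I P2=I P3=M  mem[L4]=20
12. P2: load  L1  bus=[BusRd]  L1: P0=I P1=I P2=S P3=O  mem[L1]=80
13. P1: store L0 := 57  bus=[BusRdX,Flush]  L0: P0=I P1=M P2=I P3=I  mem[L0]=68
14. P1: store L3 := 77  bus=[-]  L3: P0=I P1=M P2=I P3=I  mem[L3]=60
15. P0: load  L1  bus=[BusRd]  L1: P0=S P1=I P2=S P3=O  mem[L1]=80
16. P3: load  L5  bus=[-]  L5: P0=I P1=I P2=I P3=M  mem[L5]=97
17. P3: load  L4  bus=[-]  L4: P0=I P1=I P2=I P3=M  mem[L4]=20
18. P1: store L4 := 32  bus=[BusRdX,Flush]  L4: P0=I P1=M P2=I P3=I  mem[L4]=89
19. P1: load  L3  bus=[-]  L3: P0=I P1=M P2=I P3=I  mem[L3]=60
20. P0: load  L0  bus=[BusRd]  L0: P0=S P1=O P2=I P3=I  mem[L0]=68
21. P2: store L2 := 30  bus=[BusRdX]  L2: P0=I P1=I P2=M P3=I  mem[L2]=40
22. P3: load  L4  bus=[BusRd]  L4: P0=I P1=O P2=I P3=S  mem[L4]=89
23. P3: store L3 := 88  bus=[BusRdX,Flush]  L3: P0=I P1=I P2=I P3=M  mem[L3]=77
24. P0: load  L3  bus=[BusRd]  L3: P0=S P1=I P2=I P3=O  mem[L3]=77
25. P0: load  L4  bus=[BusRd]  L4: P0=S P1=O P2=I P3=S  mem[L4]=89
26. P0: store L0 := 3  bus=[BusUpgr,Flush]  L0: P0=M P1=I P2=I P3=I  mem[L0]=57
27. P0: store L3 := 22  bus=[BusUpgr,Flush]  L3: P0=M P1=I P2=I P3=I  mem[L3]=88
28. P0: load  L2  bus=[BusRd]  L2: P0=S P1=I P2=O P3=I  mem[L2]=40
29. P0: load  L4  bus=[-]  L4: P0=S P1=O P2=I P3=S  mem[L4]=89
30. P0: store L5 := 75  bus=[BusRdX,Flush]  L5: P0=M P1=I P2=I P3=I  mem[L5]=77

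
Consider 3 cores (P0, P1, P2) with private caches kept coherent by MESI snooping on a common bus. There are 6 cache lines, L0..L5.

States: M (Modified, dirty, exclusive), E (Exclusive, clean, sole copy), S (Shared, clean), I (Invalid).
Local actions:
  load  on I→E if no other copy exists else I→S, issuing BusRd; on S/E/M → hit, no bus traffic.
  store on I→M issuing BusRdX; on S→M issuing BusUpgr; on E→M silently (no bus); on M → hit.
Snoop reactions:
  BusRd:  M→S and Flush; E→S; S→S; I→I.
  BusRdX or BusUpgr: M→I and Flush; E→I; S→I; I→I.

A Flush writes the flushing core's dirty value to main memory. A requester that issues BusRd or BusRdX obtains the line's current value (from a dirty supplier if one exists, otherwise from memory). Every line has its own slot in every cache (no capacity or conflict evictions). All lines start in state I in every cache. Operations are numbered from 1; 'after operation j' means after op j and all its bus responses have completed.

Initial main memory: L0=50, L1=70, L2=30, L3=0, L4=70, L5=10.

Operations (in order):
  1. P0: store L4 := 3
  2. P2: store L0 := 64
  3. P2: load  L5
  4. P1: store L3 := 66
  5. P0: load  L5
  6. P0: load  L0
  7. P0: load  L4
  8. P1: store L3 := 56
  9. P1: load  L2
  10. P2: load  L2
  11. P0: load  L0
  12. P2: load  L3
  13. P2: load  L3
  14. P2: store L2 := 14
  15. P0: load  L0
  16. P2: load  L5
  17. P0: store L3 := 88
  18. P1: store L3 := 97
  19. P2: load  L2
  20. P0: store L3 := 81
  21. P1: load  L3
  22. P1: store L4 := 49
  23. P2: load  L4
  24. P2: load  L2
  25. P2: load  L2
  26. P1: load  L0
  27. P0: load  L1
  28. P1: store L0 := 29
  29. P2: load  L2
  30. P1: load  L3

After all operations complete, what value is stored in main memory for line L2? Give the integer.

memory[L2] = 30

[1] P0: store L4 := 3 | P0:M(3), P1:I, P2:I | bus: BusRdX
[2] P2: store L0 := 64 | P0:I, P1:I, P2:M(64) | bus: BusRdX
[3] P2: load  L5 | P0:I, P1:I, P2:E(10) | bus: BusRd
[4] P1: store L3 := 66 | P0:I, P1:M(66), P2:I | bus: BusRdX
[5] P0: load  L5 | P0:S(10), P1:I, P2:S(10) | bus: BusRd
[6] P0: load  L0 | P0:S(64), P1:I, P2:S(64) | bus: BusRd,Flush
[7] P0: load  L4 | P0:M(3), P1:I, P2:I | bus: none
[8] P1: store L3 := 56 | P0:I, P1:M(56), P2:I | bus: none
[9] P1: load  L2 | P0:I, P1:E(30), P2:I | bus: BusRd
[10] P2: load  L2 | P0:I, P1:S(30), P2:S(30) | bus: BusRd
[11] P0: load  L0 | P0:S(64), P1:I, P2:S(64) | bus: none
[12] P2: load  L3 | P0:I, P1:S(56), P2:S(56) | bus: BusRd,Flush
[13] P2: load  L3 | P0:I, P1:S(56), P2:S(56) | bus: none
[14] P2: store L2 := 14 | P0:I, P1:I, P2:M(14) | bus: BusUpgr
[15] P0: load  L0 | P0:S(64), P1:I, P2:S(64) | bus: none
[16] P2: load  L5 | P0:S(10), P1:I, P2:S(10) | bus: none
[17] P0: store L3 := 88 | P0:M(88), P1:I, P2:I | bus: BusRdX
[18] P1: store L3 := 97 | P0:I, P1:M(97), P2:I | bus: BusRdX,Flush
[19] P2: load  L2 | P0:I, P1:I, P2:M(14) | bus: none
[20] P0: store L3 := 81 | P0:M(81), P1:I, P2:I | bus: BusRdX,Flush
[21] P1: load  L3 | P0:S(81), P1:S(81), P2:I | bus: BusRd,Flush
[22] P1: store L4 := 49 | P0:I, P1:M(49), P2:I | bus: BusRdX,Flush
[23] P2: load  L4 | P0:I, P1:S(49), P2:S(49) | bus: BusRd,Flush
[24] P2: load  L2 | P0:I, P1:I, P2:M(14) | bus: none
[25] P2: load  L2 | P0:I, P1:I, P2:M(14) | bus: none
[26] P1: load  L0 | P0:S(64), P1:S(64), P2:S(64) | bus: BusRd
[27] P0: load  L1 | P0:E(70), P1:I, P2:I | bus: BusRd
[28] P1: store L0 := 29 | P0:I, P1:M(29), P2:I | bus: BusUpgr
[29] P2: load  L2 | P0:I, P1:I, P2:M(14) | bus: none
[30] P1: load  L3 | P0:S(81), P1:S(81), P2:I | bus: none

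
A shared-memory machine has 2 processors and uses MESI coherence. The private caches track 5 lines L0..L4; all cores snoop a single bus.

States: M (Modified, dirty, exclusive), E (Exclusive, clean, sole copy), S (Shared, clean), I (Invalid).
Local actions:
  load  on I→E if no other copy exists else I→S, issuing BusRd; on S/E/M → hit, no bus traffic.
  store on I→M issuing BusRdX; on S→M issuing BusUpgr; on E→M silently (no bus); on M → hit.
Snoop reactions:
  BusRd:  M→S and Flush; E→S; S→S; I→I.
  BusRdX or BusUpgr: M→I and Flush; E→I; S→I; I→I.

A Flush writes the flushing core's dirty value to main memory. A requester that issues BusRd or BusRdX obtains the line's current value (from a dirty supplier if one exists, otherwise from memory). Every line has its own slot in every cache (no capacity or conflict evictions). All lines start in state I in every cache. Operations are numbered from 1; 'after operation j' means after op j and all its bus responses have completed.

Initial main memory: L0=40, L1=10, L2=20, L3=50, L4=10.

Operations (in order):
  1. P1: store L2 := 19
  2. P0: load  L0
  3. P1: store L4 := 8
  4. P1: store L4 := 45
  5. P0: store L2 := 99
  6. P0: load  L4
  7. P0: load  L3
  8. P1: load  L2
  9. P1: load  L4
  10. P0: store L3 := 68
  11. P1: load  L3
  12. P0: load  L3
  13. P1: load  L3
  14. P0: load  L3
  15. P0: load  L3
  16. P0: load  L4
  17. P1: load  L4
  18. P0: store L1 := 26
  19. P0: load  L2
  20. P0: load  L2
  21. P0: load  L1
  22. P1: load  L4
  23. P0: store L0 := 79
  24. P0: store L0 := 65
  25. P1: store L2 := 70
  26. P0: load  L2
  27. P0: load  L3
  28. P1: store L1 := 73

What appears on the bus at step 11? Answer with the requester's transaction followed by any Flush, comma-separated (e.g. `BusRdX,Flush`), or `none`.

1. P1: store L2 := 19  bus=[BusRdX]  L2: P0=I P1=M  mem[L2]=20
2. P0: load  L0  bus=[BusRd]  L0: P0=E P1=I  mem[L0]=40
3. P1: store L4 := 8  bus=[BusRdX]  L4: P0=I P1=M  mem[L4]=10
4. P1: store L4 := 45  bus=[-]  L4: P0=I P1=M  mem[L4]=10
5. P0: store L2 := 99  bus=[BusRdX,Flush]  L2: P0=M P1=I  mem[L2]=19
6. P0: load  L4  bus=[BusRd,Flush]  L4: P0=S P1=S  mem[L4]=45
7. P0: load  L3  bus=[BusRd]  L3: P0=E P1=I  mem[L3]=50
8. P1: load  L2  bus=[BusRd,Flush]  L2: P0=S P1=S  mem[L2]=99
9. P1: load  L4  bus=[-]  L4: P0=S P1=S  mem[L4]=45
10. P0: store L3 := 68  bus=[-]  L3: P0=M P1=I  mem[L3]=50
11. P1: load  L3  bus=[BusRd,Flush]  L3: P0=S P1=S  mem[L3]=68
12. P0: load  L3  bus=[-]  L3: P0=S P1=S  mem[L3]=68
13. P1: load  L3  bus=[-]  L3: P0=S P1=S  mem[L3]=68
14. P0: load  L3  bus=[-]  L3: P0=S P1=S  mem[L3]=68
15. P0: load  L3  bus=[-]  L3: P0=S P1=S  mem[L3]=68
16. P0: load  L4  bus=[-]  L4: P0=S P1=S  mem[L4]=45
17. P1: load  L4  bus=[-]  L4: P0=S P1=S  mem[L4]=45
18. P0: store L1 := 26  bus=[BusRdX]  L1: P0=M P1=I  mem[L1]=10
19. P0: load  L2  bus=[-]  L2: P0=S P1=S  mem[L2]=99
20. P0: load  L2  bus=[-]  L2: P0=S P1=S  mem[L2]=99
21. P0: load  L1  bus=[-]  L1: P0=M P1=I  mem[L1]=10
22. P1: load  L4  bus=[-]  L4: P0=S P1=S  mem[L4]=45
23. P0: store L0 := 79  bus=[-]  L0: P0=M P1=I  mem[L0]=40
24. P0: store L0 := 65  bus=[-]  L0: P0=M P1=I  mem[L0]=40
25. P1: store L2 := 70  bus=[BusUpgr]  L2: P0=I P1=M  mem[L2]=99
26. P0: load  L2  bus=[BusRd,Flush]  L2: P0=S P1=S  mem[L2]=70
27. P0: load  L3  bus=[-]  L3: P0=S P1=S  mem[L3]=68
28. P1: store L1 := 73  bus=[BusRdX,Flush]  L1: P0=I P1=M  mem[L1]=26

bus = BusRd,Flush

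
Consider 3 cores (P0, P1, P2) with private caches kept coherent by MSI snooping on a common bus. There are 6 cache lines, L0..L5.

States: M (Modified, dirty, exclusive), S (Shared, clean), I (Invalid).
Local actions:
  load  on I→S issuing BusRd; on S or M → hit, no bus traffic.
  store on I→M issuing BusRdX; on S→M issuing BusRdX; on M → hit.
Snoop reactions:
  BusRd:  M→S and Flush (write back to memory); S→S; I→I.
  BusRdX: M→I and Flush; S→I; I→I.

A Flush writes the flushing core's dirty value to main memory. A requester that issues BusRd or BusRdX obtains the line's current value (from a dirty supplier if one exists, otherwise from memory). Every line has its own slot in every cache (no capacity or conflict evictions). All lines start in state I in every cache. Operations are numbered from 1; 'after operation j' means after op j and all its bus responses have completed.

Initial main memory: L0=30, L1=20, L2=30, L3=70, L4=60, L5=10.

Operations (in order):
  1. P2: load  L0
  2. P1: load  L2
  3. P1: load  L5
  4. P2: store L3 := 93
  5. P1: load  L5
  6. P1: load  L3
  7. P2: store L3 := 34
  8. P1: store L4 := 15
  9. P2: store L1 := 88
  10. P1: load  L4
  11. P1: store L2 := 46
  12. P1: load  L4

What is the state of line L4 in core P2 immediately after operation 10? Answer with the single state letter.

state = I

1. P2: load  L0  bus=[BusRd]  L0: P0=I P1=I P2=S  mem[L0]=30
2. P1: load  L2  bus=[BusRd]  L2: P0=I P1=S P2=I  mem[L2]=30
3. P1: load  L5  bus=[BusRd]  L5: P0=I P1=S P2=I  mem[L5]=10
4. P2: store L3 := 93  bus=[BusRdX]  L3: P0=I P1=I P2=M  mem[L3]=70
5. P1: load  L5  bus=[-]  L5: P0=I P1=S P2=I  mem[L5]=10
6. P1: load  L3  bus=[BusRd,Flush]  L3: P0=I P1=S P2=S  mem[L3]=93
7. P2: store L3 := 34  bus=[BusRdX]  L3: P0=I P1=I P2=M  mem[L3]=93
8. P1: store L4 := 15  bus=[BusRdX]  L4: P0=I P1=M P2=I  mem[L4]=60
9. P2: store L1 := 88  bus=[BusRdX]  L1: P0=I P1=I P2=M  mem[L1]=20
10. P1: load  L4  bus=[-]  L4: P0=I P1=M P2=I  mem[L4]=60
11. P1: store L2 := 46  bus=[BusRdX]  L2: P0=I P1=M P2=I  mem[L2]=30
12. P1: load  L4  bus=[-]  L4: P0=I P1=M P2=I  mem[L4]=60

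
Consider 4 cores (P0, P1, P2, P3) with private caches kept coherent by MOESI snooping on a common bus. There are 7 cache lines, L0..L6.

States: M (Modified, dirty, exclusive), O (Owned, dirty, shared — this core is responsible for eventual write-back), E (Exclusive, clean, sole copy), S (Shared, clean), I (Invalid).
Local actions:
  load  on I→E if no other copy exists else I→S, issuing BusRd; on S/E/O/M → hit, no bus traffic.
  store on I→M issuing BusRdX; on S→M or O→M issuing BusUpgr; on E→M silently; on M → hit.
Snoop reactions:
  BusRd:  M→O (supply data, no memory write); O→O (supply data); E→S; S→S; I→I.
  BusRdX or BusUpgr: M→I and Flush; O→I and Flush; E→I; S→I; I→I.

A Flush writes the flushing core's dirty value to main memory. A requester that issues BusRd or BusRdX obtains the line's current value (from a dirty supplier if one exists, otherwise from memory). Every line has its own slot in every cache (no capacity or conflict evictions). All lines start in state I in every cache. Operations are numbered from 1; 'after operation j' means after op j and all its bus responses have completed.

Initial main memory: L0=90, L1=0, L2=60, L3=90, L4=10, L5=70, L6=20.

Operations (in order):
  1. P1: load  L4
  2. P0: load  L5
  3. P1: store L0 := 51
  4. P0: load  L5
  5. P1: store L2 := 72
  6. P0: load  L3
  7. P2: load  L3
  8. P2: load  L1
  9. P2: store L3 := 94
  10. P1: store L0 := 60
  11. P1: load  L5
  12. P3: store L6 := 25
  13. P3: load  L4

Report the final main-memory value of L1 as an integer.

memory[L1] = 0

  op1 P1: load  L4 → I/E/I/I on L4; bus BusRd; mem=10
  op2 P0: load  L5 → E/I/I/I on L5; bus BusRd; mem=70
  op3 P1: store L0 := 51 → I/M/I/I on L0; bus BusRdX; mem=90
  op4 P0: load  L5 → E/I/I/I on L5; bus (none); mem=70
  op5 P1: store L2 := 72 → I/M/I/I on L2; bus BusRdX; mem=60
  op6 P0: load  L3 → E/I/I/I on L3; bus BusRd; mem=90
  op7 P2: load  L3 → S/I/S/I on L3; bus BusRd; mem=90
  op8 P2: load  L1 → I/I/E/I on L1; bus BusRd; mem=0
  op9 P2: store L3 := 94 → I/I/M/I on L3; bus BusUpgr; mem=90
  op10 P1: store L0 := 60 → I/M/I/I on L0; bus (none); mem=90
  op11 P1: load  L5 → S/S/I/I on L5; bus BusRd; mem=70
  op12 P3: store L6 := 25 → I/I/I/M on L6; bus BusRdX; mem=20
  op13 P3: load  L4 → I/S/I/S on L4; bus BusRd; mem=10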